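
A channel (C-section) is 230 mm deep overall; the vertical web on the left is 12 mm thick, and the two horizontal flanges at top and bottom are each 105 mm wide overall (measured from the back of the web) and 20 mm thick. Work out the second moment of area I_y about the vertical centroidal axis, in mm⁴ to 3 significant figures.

I_y ≈ 7.08 × 10⁶ mm⁴

Treat the section as a set of non-overlapping primitives; coordinates are from the bounding-box lower-left.
Web: 12 × 230, A = 2 760 mm², x = 6 mm, Ī = 33 120 mm⁴.
Top flange (beyond web): 93 × 20, A = 1 860 mm², x = 58.5 mm, Ī = 1 340 595 mm⁴.
Bottom flange (beyond web): 93 × 20, A = 1 860 mm², x = 58.5 mm, Ī = 1 340 595 mm⁴.
Centroid: x̄ = ΣA·x / ΣA = 36.139 mm.
Transfer each piece to the vertical centroidal axis using Ī + A·d² with d = x − 36.139:
  web: d = -30.139 mm → contributes +2 540 173 mm⁴
  top flange (beyond web): d = 22.361 mm → contributes +2 270 631 mm⁴
  bottom flange (beyond web): d = 22.361 mm → contributes +2 270 631 mm⁴
Total I = 7 081 435 mm⁴.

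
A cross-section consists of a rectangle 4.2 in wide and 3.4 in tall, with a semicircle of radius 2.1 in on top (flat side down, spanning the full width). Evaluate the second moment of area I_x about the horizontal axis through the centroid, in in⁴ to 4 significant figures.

I_x ≈ 47.21 in⁴

Treat the section as a set of non-overlapping primitives; coordinates are from the bounding-box lower-left.
Rectangular body: 4.2 × 3.4, A = 14.28 in², y = 1.7 in, Ī = 13.7564 in⁴.
Semicircular cap: semicircle r = 2.1, A = 6.92721 in², y = 4.29127 in, Ī = 2.13456 in⁴.
Centroid: ȳ = ΣA·y / ΣA = 2.54642 in.
Transfer each piece to the horizontal axis through the centroid using Ī + A·d² with d = y − 2.54642:
  rectangular body: d = -0.846422 in → contributes +23.987 in⁴
  semicircular cap: d = 1.74485 in → contributes +23.2244 in⁴
Total I = 47.2114 in⁴.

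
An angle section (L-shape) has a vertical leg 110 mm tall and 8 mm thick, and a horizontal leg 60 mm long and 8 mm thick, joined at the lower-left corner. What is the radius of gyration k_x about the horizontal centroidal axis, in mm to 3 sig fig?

Break the section into simple shapes (no overlaps), measuring from the bottom-left corner of the bounding box.
Vertical leg: 8 × 110, A = 880 mm², y = 55 mm, Ī = 887 333 mm⁴.
Horizontal leg (remainder): 52 × 8, A = 416 mm², y = 4 mm, Ī = 2218.7 mm⁴.
Centroid: ȳ = ΣA·y / ΣA = 38.63 mm.
Transfer each piece to the horizontal centroidal axis using Ī + A·d² with d = y − 38.63:
  vertical leg: d = 16.37 mm → contributes +1 123 164 mm⁴
  horizontal leg (remainder): d = -34.63 mm → contributes +501 091 mm⁴
Total I = 1 624 254 mm⁴.
Radius of gyration: k = √(I/A) = √(1 624 254 / 1 296) = 35.402 mm.

k_x ≈ 35.4 mm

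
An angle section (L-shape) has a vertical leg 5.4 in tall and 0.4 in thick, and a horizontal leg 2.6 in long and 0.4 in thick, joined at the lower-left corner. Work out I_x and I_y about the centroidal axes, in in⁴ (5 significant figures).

Treat the section as a set of non-overlapping primitives; coordinates are from the bounding-box lower-left.
Vertical leg: 0.4 × 5.4, A = 2.16 in², y = 2.7 in, Ī = 5.2488 in⁴.
Horizontal leg (remainder): 2.2 × 0.4, A = 0.88 in², y = 0.2 in, Ī = 0.01173333 in⁴.
Centroid: ȳ = ΣA·y / ΣA = 1.976316 in.
Transfer each piece to the centroidal x-axis using Ī + A·d² with d = y − 1.976316:
  vertical leg: d = 0.7236842 in → contributes +6.380033 in⁴
  horizontal leg (remainder): d = -1.776316 in → contributes +2.788395 in⁴
Total I = 9.168428 in⁴.
For the y-axis: x̄ = 0.5763158 in.
Repeating about the centroidal y-axis gives I_y = 1.440428 in⁴.

I_x ≈ 9.1684 in⁴, I_y ≈ 1.4404 in⁴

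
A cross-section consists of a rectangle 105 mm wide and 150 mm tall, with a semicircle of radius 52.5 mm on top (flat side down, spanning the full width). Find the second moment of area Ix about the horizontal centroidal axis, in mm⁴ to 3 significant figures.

Ix ≈ 6.25 × 10⁷ mm⁴

Treat the section as a set of non-overlapping primitives; coordinates are from the bounding-box lower-left.
Rectangular body: 105 × 150, A = 15 750 mm², y = 75 mm, Ī = 29 531 250 mm⁴.
Semicircular cap: semicircle r = 52.5, A = 4329.5 mm², y = 172.28 mm, Ī = 833 814 mm⁴.
Centroid: ȳ = ΣA·y / ΣA = 95.976 mm.
Transfer each piece to the horizontal centroidal axis using Ī + A·d² with d = y − 95.976:
  rectangular body: d = -20.976 mm → contributes +36 460 937 mm⁴
  semicircular cap: d = 76.306 mm → contributes +26 042 820 mm⁴
Total I = 62 503 758 mm⁴.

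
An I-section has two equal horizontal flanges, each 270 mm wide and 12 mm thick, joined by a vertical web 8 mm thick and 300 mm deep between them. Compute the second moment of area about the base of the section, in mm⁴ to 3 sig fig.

I_base ≈ 4.09 × 10⁸ mm⁴

Break the section into simple shapes (no overlaps), measuring from the bottom-left corner of the bounding box.
Bottom flange: 270 × 12, A = 3 240 mm², y = 6 mm, Ī = 38 880 mm⁴.
Web: 8 × 300, A = 2 400 mm², y = 162 mm, Ī = 18 000 000 mm⁴.
Top flange: 270 × 12, A = 3 240 mm², y = 318 mm, Ī = 38 880 mm⁴.
Transfer each piece to the base of the section using Ī + A·d² with d = y − 0:
  bottom flange: d = 6 mm → contributes +155 520 mm⁴
  web: d = 162 mm → contributes +80 985 600 mm⁴
  top flange: d = 318 mm → contributes +327 680 640 mm⁴
Total I = 408 821 760 mm⁴.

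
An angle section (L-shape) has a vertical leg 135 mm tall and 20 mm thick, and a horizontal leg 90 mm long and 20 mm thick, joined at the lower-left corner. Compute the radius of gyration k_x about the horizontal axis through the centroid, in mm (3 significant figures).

Decompose the section into non-overlapping parts with the origin at the bottom-left of its bounding rectangle.
Vertical leg: 20 × 135, A = 2 700 mm², y = 67.5 mm, Ī = 4 100 625 mm⁴.
Horizontal leg (remainder): 70 × 20, A = 1 400 mm², y = 10 mm, Ī = 46 667 mm⁴.
Centroid: ȳ = ΣA·y / ΣA = 47.866 mm.
Transfer each piece to the horizontal axis through the centroid using Ī + A·d² with d = y − 47.866:
  vertical leg: d = 19.634 mm → contributes +5 141 474 mm⁴
  horizontal leg (remainder): d = -37.866 mm → contributes +2 054 019 mm⁴
Total I = 7 195 493 mm⁴.
Radius of gyration: k = √(I/A) = √(7 195 493 / 4 100) = 41.893 mm.

k_x ≈ 41.9 mm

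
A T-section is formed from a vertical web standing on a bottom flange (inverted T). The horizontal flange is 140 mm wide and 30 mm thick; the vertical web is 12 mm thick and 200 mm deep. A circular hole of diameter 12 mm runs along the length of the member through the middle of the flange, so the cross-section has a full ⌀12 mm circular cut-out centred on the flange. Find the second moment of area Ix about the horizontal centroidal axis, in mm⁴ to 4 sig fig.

Ix ≈ 2.831 × 10⁷ mm⁴

Split into non-overlapping primitives; take the origin at the lower-left of the bounding box.
Flange: 140 × 30, A = 4 200 mm², y = 15 mm, Ī = 315 000 mm⁴.
Web: 12 × 200, A = 2 400 mm², y = 130 mm, Ī = 8 000 000 mm⁴.
Hole (subtracted): ⌀12, A = 113.097 mm², y = 15 mm, Ī = 1017.88 mm⁴.
Centroid: ȳ = ΣA·y / ΣA = 57.5473 mm.
Transfer each piece to the horizontal centroidal axis using Ī + A·d² with d = y − 57.5473:
  flange: d = -42.5473 mm → contributes +7 918 135 mm⁴
  web: d = 72.4527 mm → contributes +20 598 555 mm⁴
  hole: d = -42.5473 mm → contributes −205 755 mm⁴
Total I = 28 310 936 mm⁴.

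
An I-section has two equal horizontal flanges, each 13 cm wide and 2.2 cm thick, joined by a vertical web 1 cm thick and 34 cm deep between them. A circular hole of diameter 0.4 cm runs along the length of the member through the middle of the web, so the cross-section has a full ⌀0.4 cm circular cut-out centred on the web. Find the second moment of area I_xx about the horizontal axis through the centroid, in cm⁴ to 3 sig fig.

I_xx ≈ 2.20 × 10⁴ cm⁴

Split into non-overlapping primitives; take the origin at the lower-left of the bounding box.
Bottom flange: 13 × 2.2, A = 28.6 cm², y = 1.1 cm, Ī = 11.535 cm⁴.
Web: 1 × 34, A = 34 cm², y = 19.2 cm, Ī = 3275.3 cm⁴.
Top flange: 13 × 2.2, A = 28.6 cm², y = 37.3 cm, Ī = 11.535 cm⁴.
Hole (subtracted): ⌀0.4, A = 0.12566 cm², y = 19.2 cm, Ī = 0.0012566 cm⁴.
By symmetry the centroid is at mid-height, ȳ = 19.2 cm.
Transfer each piece to the horizontal axis through the centroid using Ī + A·d² with d = y − 19.2:
  bottom flange: d = -18.1 cm → contributes +9381.2 cm⁴
  web: d = 0 cm → contributes +3275.3 cm⁴
  top flange: d = 18.1 cm → contributes +9381.2 cm⁴
  hole: d = 0 cm → contributes −0.0012566 cm⁴
Total I = 22 038 cm⁴.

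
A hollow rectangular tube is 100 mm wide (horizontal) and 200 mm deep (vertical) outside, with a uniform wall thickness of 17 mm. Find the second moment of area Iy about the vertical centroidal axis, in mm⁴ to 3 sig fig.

Break the section into simple shapes (no overlaps), measuring from the bottom-left corner of the bounding box.
Outer rectangle: 100 × 200, A = 20 000 mm², x = 50 mm, Ī = 16 666 667 mm⁴.
Inner void (subtracted): 66 × 166, A = 10 956 mm², x = 50 mm, Ī = 3 977 028 mm⁴.
By symmetry the centroid is at mid-width, x̄ = 50 mm.
All pieces are centred on the vertical centroidal axis, so I = ΣĪ (holes subtracted) = 12 689 639 mm⁴.

Iy ≈ 1.27 × 10⁷ mm⁴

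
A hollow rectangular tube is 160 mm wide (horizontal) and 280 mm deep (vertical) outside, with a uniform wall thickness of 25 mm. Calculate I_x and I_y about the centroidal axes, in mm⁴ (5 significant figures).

Treat the section as a set of non-overlapping primitives; coordinates are from the bounding-box lower-left.
Outer rectangle: 160 × 280, A = 44 800 mm², y = 140 mm, Ī = 292 693 333 mm⁴.
Inner void (subtracted): 110 × 230, A = 25 300 mm², y = 140 mm, Ī = 111 530 833 mm⁴.
By symmetry the centroid is at mid-height, ȳ = 140 mm.
All pieces are centred on the centroidal x-axis, so I = ΣĪ (holes subtracted) = 181 162 500 mm⁴.
Repeating about the centroidal y-axis gives I_y = 70 062 500 mm⁴.

I_x ≈ 1.8116 × 10⁸ mm⁴, I_y ≈ 7.0063 × 10⁷ mm⁴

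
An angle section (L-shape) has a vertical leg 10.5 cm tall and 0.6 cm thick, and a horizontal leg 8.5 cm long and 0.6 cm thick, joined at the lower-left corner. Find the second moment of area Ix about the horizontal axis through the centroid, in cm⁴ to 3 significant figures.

Ix ≈ 124 cm⁴

Split into non-overlapping primitives; take the origin at the lower-left of the bounding box.
Vertical leg: 0.6 × 10.5, A = 6.3 cm², y = 5.25 cm, Ī = 57.881 cm⁴.
Horizontal leg (remainder): 7.9 × 0.6, A = 4.74 cm², y = 0.3 cm, Ī = 0.1422 cm⁴.
Centroid: ȳ = ΣA·y / ΣA = 3.1247 cm.
Transfer each piece to the horizontal axis through the centroid using Ī + A·d² with d = y − 3.1247:
  vertical leg: d = 2.1253 cm → contributes +86.337 cm⁴
  horizontal leg (remainder): d = -2.8247 cm → contributes +37.963 cm⁴
Total I = 124.3 cm⁴.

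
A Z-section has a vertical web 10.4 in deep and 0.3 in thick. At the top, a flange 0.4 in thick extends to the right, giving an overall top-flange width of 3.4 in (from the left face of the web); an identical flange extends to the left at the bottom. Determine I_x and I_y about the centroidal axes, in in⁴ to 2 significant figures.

Break the section into simple shapes (no overlaps), measuring from the bottom-left corner of the bounding box.
Web: 0.3 × 10.4, A = 3.12 in², y = 5.2 in, Ī = 28.12 in⁴.
Top flange (beyond web): 3.1 × 0.4, A = 1.24 in², y = 10.2 in, Ī = 0.01653 in⁴.
Bottom flange (beyond web): 3.1 × 0.4, A = 1.24 in², y = 0.2 in, Ī = 0.01653 in⁴.
Centroid: ȳ = ΣA·y / ΣA = 5.2 in.
Transfer each piece to the centroidal x-axis using Ī + A·d² with d = y − 5.2:
  web: d = 0 in → contributes +28.12 in⁴
  top flange (beyond web): d = 5 in → contributes +31.02 in⁴
  bottom flange (beyond web): d = -5 in → contributes +31.02 in⁴
Total I = 90.15 in⁴.
For the y-axis: x̄ = 3.25 in.
Repeating about the centroidal y-axis gives I_y = 9.177 in⁴.

I_x ≈ 90 in⁴, I_y ≈ 9.2 in⁴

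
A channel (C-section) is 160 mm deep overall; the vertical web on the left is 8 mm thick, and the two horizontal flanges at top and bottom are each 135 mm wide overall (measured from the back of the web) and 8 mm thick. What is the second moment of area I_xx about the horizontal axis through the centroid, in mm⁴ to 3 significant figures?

I_xx ≈ 1.45 × 10⁷ mm⁴

Split into non-overlapping primitives; take the origin at the lower-left of the bounding box.
Web: 8 × 160, A = 1 280 mm², y = 80 mm, Ī = 2 730 667 mm⁴.
Top flange (beyond web): 127 × 8, A = 1 016 mm², y = 156 mm, Ī = 5418.7 mm⁴.
Bottom flange (beyond web): 127 × 8, A = 1 016 mm², y = 4 mm, Ī = 5418.7 mm⁴.
By symmetry the centroid is at mid-height, ȳ = 80 mm.
Transfer each piece to the horizontal axis through the centroid using Ī + A·d² with d = y − 80:
  web: d = 0 mm → contributes +2 730 667 mm⁴
  top flange (beyond web): d = 76 mm → contributes +5 873 835 mm⁴
  bottom flange (beyond web): d = -76 mm → contributes +5 873 835 mm⁴
Total I = 14 478 336 mm⁴.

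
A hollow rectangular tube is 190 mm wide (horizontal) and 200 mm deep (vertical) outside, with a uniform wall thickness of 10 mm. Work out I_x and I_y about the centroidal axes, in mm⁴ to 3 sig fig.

Split into non-overlapping primitives; take the origin at the lower-left of the bounding box.
Outer rectangle: 190 × 200, A = 38 000 mm², y = 100 mm, Ī = 126 666 667 mm⁴.
Inner void (subtracted): 170 × 180, A = 30 600 mm², y = 100 mm, Ī = 82 620 000 mm⁴.
By symmetry the centroid is at mid-height, ȳ = 100 mm.
All pieces are centred on the centroidal x-axis, so I = ΣĪ (holes subtracted) = 44 046 667 mm⁴.
Repeating about the centroidal y-axis gives I_y = 40 621 667 mm⁴.

I_x ≈ 4.40 × 10⁷ mm⁴, I_y ≈ 4.06 × 10⁷ mm⁴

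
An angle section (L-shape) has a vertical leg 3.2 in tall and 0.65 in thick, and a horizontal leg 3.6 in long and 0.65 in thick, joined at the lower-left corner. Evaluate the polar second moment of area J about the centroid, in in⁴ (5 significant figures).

Break the section into simple shapes (no overlaps), measuring from the bottom-left corner of the bounding box.
Vertical leg: 0.65 × 3.2, A = 2.08 in², y = 1.6 in, Ī = 1.774933 in⁴.
Horizontal leg (remainder): 2.95 × 0.65, A = 1.9175 in², y = 0.325 in, Ī = 0.06751198 in⁴.
Centroid: ȳ = ΣA·y / ΣA = 0.9884146 in.
Transfer each piece to the centroidal x-axis using Ī + A·d² with d = y − 0.9884146:
  vertical leg: d = 0.6115854 in → contributes +2.55293 in⁴
  horizontal leg (remainder): d = -0.6634146 in → contributes +0.9114401 in⁴
Total I = 3.46437 in⁴.
For the y-axis: x̄ = 1.188415 in.
Repeating about the centroidal y-axis gives I_y = 4.696445 in⁴.
Polar second moment: J = I_x + I_y = 8.160814 in⁴.

J ≈ 8.1608 in⁴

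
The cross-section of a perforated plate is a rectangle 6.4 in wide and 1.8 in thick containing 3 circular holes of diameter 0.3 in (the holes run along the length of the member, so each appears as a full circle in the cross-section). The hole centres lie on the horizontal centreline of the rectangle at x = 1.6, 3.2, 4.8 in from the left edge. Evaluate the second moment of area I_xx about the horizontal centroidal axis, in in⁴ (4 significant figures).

Treat the section as a set of non-overlapping primitives; coordinates are from the bounding-box lower-left.
Plate: 6.4 × 1.8, A = 11.52 in², y = 0.9 in, Ī = 3.1104 in⁴.
Hole 1 (subtracted): ⌀0.3, A = 0.0706858 in², y = 0.9 in, Ī = 0.000397608 in⁴.
Hole 2 (subtracted): ⌀0.3, A = 0.0706858 in², y = 0.9 in, Ī = 0.000397608 in⁴.
Hole 3 (subtracted): ⌀0.3, A = 0.0706858 in², y = 0.9 in, Ī = 0.000397608 in⁴.
By symmetry the centroid is at mid-height, ȳ = 0.9 in.
All pieces are centred on the horizontal centroidal axis, so I = ΣĪ (holes subtracted) = 3.10921 in⁴.

I_xx ≈ 3.109 in⁴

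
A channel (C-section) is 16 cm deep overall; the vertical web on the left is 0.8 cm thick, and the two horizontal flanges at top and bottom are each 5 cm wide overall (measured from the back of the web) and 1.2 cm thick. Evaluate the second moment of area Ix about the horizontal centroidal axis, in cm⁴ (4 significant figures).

Ix ≈ 826.3 cm⁴

Break the section into simple shapes (no overlaps), measuring from the bottom-left corner of the bounding box.
Web: 0.8 × 16, A = 12.8 cm², y = 8 cm, Ī = 273.067 cm⁴.
Top flange (beyond web): 4.2 × 1.2, A = 5.04 cm², y = 15.4 cm, Ī = 0.6048 cm⁴.
Bottom flange (beyond web): 4.2 × 1.2, A = 5.04 cm², y = 0.6 cm, Ī = 0.6048 cm⁴.
By symmetry the centroid is at mid-height, ȳ = 8 cm.
Transfer each piece to the horizontal centroidal axis using Ī + A·d² with d = y − 8:
  web: d = 0 cm → contributes +273.067 cm⁴
  top flange (beyond web): d = 7.4 cm → contributes +276.595 cm⁴
  bottom flange (beyond web): d = -7.4 cm → contributes +276.595 cm⁴
Total I = 826.257 cm⁴.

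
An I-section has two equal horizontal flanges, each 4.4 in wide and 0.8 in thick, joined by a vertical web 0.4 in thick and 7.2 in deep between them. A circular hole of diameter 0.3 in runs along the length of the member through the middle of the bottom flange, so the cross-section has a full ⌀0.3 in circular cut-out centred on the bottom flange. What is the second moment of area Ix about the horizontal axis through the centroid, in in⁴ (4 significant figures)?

Ix ≈ 124.3 in⁴

Break the section into simple shapes (no overlaps), measuring from the bottom-left corner of the bounding box.
Bottom flange: 4.4 × 0.8, A = 3.52 in², y = 0.4 in, Ī = 0.187733 in⁴.
Web: 0.4 × 7.2, A = 2.88 in², y = 4.4 in, Ī = 12.4416 in⁴.
Top flange: 4.4 × 0.8, A = 3.52 in², y = 8.4 in, Ī = 0.187733 in⁴.
Hole (subtracted): ⌀0.3, A = 0.0706858 in², y = 0.4 in, Ī = 0.000397608 in⁴.
Centroid: ȳ = ΣA·y / ΣA = 4.42871 in.
Transfer each piece to the horizontal axis through the centroid using Ī + A·d² with d = y − 4.42871:
  bottom flange: d = -4.02871 in → contributes +57.319 in⁴
  web: d = -0.0287069 in → contributes +12.444 in⁴
  top flange: d = 3.97129 in → contributes +55.7022 in⁴
  hole: d = -4.02871 in → contributes −1.14766 in⁴
Total I = 124.318 in⁴.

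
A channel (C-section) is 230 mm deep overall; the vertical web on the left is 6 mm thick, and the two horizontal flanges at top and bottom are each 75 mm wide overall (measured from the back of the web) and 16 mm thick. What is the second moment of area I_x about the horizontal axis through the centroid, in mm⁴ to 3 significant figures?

Split into non-overlapping primitives; take the origin at the lower-left of the bounding box.
Web: 6 × 230, A = 1 380 mm², y = 115 mm, Ī = 6 083 500 mm⁴.
Top flange (beyond web): 69 × 16, A = 1 104 mm², y = 222 mm, Ī = 23 552 mm⁴.
Bottom flange (beyond web): 69 × 16, A = 1 104 mm², y = 8 mm, Ī = 23 552 mm⁴.
By symmetry the centroid is at mid-height, ȳ = 115 mm.
Transfer each piece to the horizontal axis through the centroid using Ī + A·d² with d = y − 115:
  web: d = 0 mm → contributes +6 083 500 mm⁴
  top flange (beyond web): d = 107 mm → contributes +12 663 248 mm⁴
  bottom flange (beyond web): d = -107 mm → contributes +12 663 248 mm⁴
Total I = 31 409 996 mm⁴.

I_x ≈ 3.14 × 10⁷ mm⁴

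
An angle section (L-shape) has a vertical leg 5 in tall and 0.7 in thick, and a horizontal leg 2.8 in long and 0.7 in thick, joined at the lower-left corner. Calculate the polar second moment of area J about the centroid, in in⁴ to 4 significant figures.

J ≈ 14.85 in⁴

Break the section into simple shapes (no overlaps), measuring from the bottom-left corner of the bounding box.
Vertical leg: 0.7 × 5, A = 3.5 in², y = 2.5 in, Ī = 7.29167 in⁴.
Horizontal leg (remainder): 2.1 × 0.7, A = 1.47 in², y = 0.35 in, Ī = 0.060025 in⁴.
Centroid: ȳ = ΣA·y / ΣA = 1.86408 in.
Transfer each piece to the centroidal x-axis using Ī + A·d² with d = y − 1.86408:
  vertical leg: d = 0.635915 in → contributes +8.70703 in⁴
  horizontal leg (remainder): d = -1.51408 in → contributes +3.42993 in⁴
Total I = 12.137 in⁴.
For the y-axis: x̄ = 0.764085 in.
Repeating about the centroidal y-axis gives I_y = 2.71216 in⁴.
Polar second moment: J = I_x + I_y = 14.8491 in⁴.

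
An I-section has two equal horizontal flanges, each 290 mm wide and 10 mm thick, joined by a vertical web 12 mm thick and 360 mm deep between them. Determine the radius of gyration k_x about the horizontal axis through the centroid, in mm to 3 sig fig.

Split into non-overlapping primitives; take the origin at the lower-left of the bounding box.
Bottom flange: 290 × 10, A = 2 900 mm², y = 5 mm, Ī = 24 167 mm⁴.
Web: 12 × 360, A = 4 320 mm², y = 190 mm, Ī = 46 656 000 mm⁴.
Top flange: 290 × 10, A = 2 900 mm², y = 375 mm, Ī = 24 167 mm⁴.
By symmetry the centroid is at mid-height, ȳ = 190 mm.
Transfer each piece to the horizontal axis through the centroid using Ī + A·d² with d = y − 190:
  bottom flange: d = -185 mm → contributes +99 276 667 mm⁴
  web: d = 0 mm → contributes +46 656 000 mm⁴
  top flange: d = 185 mm → contributes +99 276 667 mm⁴
Total I = 245 209 333 mm⁴.
Radius of gyration: k = √(I/A) = √(245 209 333 / 10 120) = 155.66 mm.

k_x ≈ 156 mm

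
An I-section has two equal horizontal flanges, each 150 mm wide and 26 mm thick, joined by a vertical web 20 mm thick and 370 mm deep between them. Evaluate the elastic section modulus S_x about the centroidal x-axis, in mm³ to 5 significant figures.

S_x ≈ 1.8514 × 10⁶ mm³

Break the section into simple shapes (no overlaps), measuring from the bottom-left corner of the bounding box.
Bottom flange: 150 × 26, A = 3 900 mm², y = 13 mm, Ī = 219 700 mm⁴.
Web: 20 × 370, A = 7 400 mm², y = 211 mm, Ī = 84 421 667 mm⁴.
Top flange: 150 × 26, A = 3 900 mm², y = 409 mm, Ī = 219 700 mm⁴.
By symmetry the centroid is at mid-height, ȳ = 211 mm.
Transfer each piece to the centroidal x-axis using Ī + A·d² with d = y − 211:
  bottom flange: d = -198 mm → contributes +153 115 300 mm⁴
  web: d = 0 mm → contributes +84 421 667 mm⁴
  top flange: d = 198 mm → contributes +153 115 300 mm⁴
Total I = 390 652 267 mm⁴.
Extreme fibre distance c = 211 mm; S = I/c = 1 851 433 mm³.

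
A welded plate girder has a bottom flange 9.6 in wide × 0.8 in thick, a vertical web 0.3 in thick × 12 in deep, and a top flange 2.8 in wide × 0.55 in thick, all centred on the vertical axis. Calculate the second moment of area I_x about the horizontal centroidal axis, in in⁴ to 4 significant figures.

I_x ≈ 297.2 in⁴

Decompose the section into non-overlapping parts with the origin at the bottom-left of its bounding rectangle.
Bottom plate: 9.6 × 0.8, A = 7.68 in², y = 0.4 in, Ī = 0.4096 in⁴.
Web plate: 0.3 × 12, A = 3.6 in², y = 6.8 in, Ī = 43.2 in⁴.
Top plate: 2.8 × 0.55, A = 1.54 in², y = 13.075 in, Ī = 0.0388208 in⁴.
Centroid: ȳ = ΣA·y / ΣA = 3.71977 in.
Transfer each piece to the horizontal centroidal axis using Ī + A·d² with d = y − 3.71977:
  bottom plate: d = -3.31977 in → contributes +85.0501 in⁴
  web plate: d = 3.08023 in → contributes +77.3561 in⁴
  top plate: d = 9.35523 in → contributes +134.82 in⁴
Total I = 297.226 in⁴.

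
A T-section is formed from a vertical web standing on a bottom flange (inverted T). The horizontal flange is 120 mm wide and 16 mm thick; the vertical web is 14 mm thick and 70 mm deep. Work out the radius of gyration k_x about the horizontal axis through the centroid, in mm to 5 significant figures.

Decompose the section into non-overlapping parts with the origin at the bottom-left of its bounding rectangle.
Flange: 120 × 16, A = 1 920 mm², y = 8 mm, Ī = 40 960 mm⁴.
Web: 14 × 70, A = 980 mm², y = 51 mm, Ī = 400166.7 mm⁴.
Centroid: ȳ = ΣA·y / ΣA = 22.53103 mm.
Transfer each piece to the horizontal axis through the centroid using Ī + A·d² with d = y − 22.53103:
  flange: d = -14.53103 mm → contributes +446369.8 mm⁴
  web: d = 28.46897 mm → contributes +1 194 439 mm⁴
Total I = 1 640 809 mm⁴.
Radius of gyration: k = √(I/A) = √(1 640 809 / 2 900) = 23.78647 mm.

k_x ≈ 23.786 mm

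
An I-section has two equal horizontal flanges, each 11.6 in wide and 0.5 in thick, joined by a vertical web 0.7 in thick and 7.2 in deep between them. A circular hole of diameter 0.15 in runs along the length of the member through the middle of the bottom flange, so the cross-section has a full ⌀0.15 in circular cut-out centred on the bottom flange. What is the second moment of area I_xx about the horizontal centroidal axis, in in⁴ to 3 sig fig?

I_xx ≈ 194 in⁴

Decompose the section into non-overlapping parts with the origin at the bottom-left of its bounding rectangle.
Bottom flange: 11.6 × 0.5, A = 5.8 in², y = 0.25 in, Ī = 0.12083 in⁴.
Web: 0.7 × 7.2, A = 5.04 in², y = 4.1 in, Ī = 21.773 in⁴.
Top flange: 11.6 × 0.5, A = 5.8 in², y = 7.95 in, Ī = 0.12083 in⁴.
Hole (subtracted): ⌀0.15, A = 0.017671 in², y = 0.25 in, Ī = 0.00002485 in⁴.
Centroid: ȳ = ΣA·y / ΣA = 4.1041 in.
Transfer each piece to the horizontal centroidal axis using Ī + A·d² with d = y − 4.1041:
  bottom flange: d = -3.8541 in → contributes +86.274 in⁴
  web: d = -0.004093 in → contributes +21.773 in⁴
  top flange: d = 3.8459 in → contributes +85.909 in⁴
  hole: d = -3.8541 in → contributes −0.26252 in⁴
Total I = 193.69 in⁴.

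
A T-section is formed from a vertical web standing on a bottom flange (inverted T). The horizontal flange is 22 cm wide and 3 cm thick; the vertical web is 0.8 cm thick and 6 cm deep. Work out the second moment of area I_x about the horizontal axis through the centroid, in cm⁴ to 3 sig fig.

I_x ≈ 155 cm⁴

Break the section into simple shapes (no overlaps), measuring from the bottom-left corner of the bounding box.
Flange: 22 × 3, A = 66 cm², y = 1.5 cm, Ī = 49.5 cm⁴.
Web: 0.8 × 6, A = 4.8 cm², y = 6 cm, Ī = 14.4 cm⁴.
Centroid: ȳ = ΣA·y / ΣA = 1.8051 cm.
Transfer each piece to the horizontal axis through the centroid using Ī + A·d² with d = y − 1.8051:
  flange: d = -0.30508 cm → contributes +55.643 cm⁴
  web: d = 4.1949 cm → contributes +98.867 cm⁴
Total I = 154.51 cm⁴.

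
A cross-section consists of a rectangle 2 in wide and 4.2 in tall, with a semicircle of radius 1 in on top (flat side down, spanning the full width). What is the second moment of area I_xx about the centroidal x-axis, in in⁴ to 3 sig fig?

Break the section into simple shapes (no overlaps), measuring from the bottom-left corner of the bounding box.
Rectangular body: 2 × 4.2, A = 8.4 in², y = 2.1 in, Ī = 12.348 in⁴.
Semicircular cap: semicircle r = 1, A = 1.5708 in², y = 4.6244 in, Ī = 0.10976 in⁴.
Centroid: ȳ = ΣA·y / ΣA = 2.4977 in.
Transfer each piece to the centroidal x-axis using Ī + A·d² with d = y − 2.4977:
  rectangular body: d = -0.3977 in → contributes +13.677 in⁴
  semicircular cap: d = 2.1267 in → contributes +7.2144 in⁴
Total I = 20.891 in⁴.

I_xx ≈ 20.9 in⁴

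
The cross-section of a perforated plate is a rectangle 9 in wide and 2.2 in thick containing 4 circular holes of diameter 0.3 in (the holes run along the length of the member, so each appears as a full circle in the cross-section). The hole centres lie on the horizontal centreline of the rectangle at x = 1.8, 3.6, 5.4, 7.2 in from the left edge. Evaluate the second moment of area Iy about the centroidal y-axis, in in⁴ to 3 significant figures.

Decompose the section into non-overlapping parts with the origin at the bottom-left of its bounding rectangle.
Plate: 9 × 2.2, A = 19.8 in², x = 4.5 in, Ī = 133.65 in⁴.
Hole 1 (subtracted): ⌀0.3, A = 0.070686 in², x = 1.8 in, Ī = 0.00039761 in⁴.
Hole 2 (subtracted): ⌀0.3, A = 0.070686 in², x = 3.6 in, Ī = 0.00039761 in⁴.
Hole 3 (subtracted): ⌀0.3, A = 0.070686 in², x = 5.4 in, Ī = 0.00039761 in⁴.
Hole 4 (subtracted): ⌀0.3, A = 0.070686 in², x = 7.2 in, Ī = 0.00039761 in⁴.
By symmetry the centroid is at mid-width, x̄ = 4.5 in.
Transfer each piece to the centroidal y-axis using Ī + A·d² with d = x − 4.5:
  plate: d = 0 in → contributes +133.65 in⁴
  hole 1: d = -2.7 in → contributes −0.5157 in⁴
  hole 2: d = -0.9 in → contributes −0.057653 in⁴
  hole 3: d = 0.9 in → contributes −0.057653 in⁴
  hole 4: d = 2.7 in → contributes −0.5157 in⁴
Total I = 132.5 in⁴.

Iy ≈ 133 in⁴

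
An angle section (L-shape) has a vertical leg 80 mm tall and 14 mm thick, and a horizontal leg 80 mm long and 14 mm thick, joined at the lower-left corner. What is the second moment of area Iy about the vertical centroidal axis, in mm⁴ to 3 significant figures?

Iy ≈ 1.16 × 10⁶ mm⁴

Split into non-overlapping primitives; take the origin at the lower-left of the bounding box.
Vertical leg: 14 × 80, A = 1 120 mm², x = 7 mm, Ī = 18 293 mm⁴.
Horizontal leg (remainder): 66 × 14, A = 924 mm², x = 47 mm, Ī = 335 412 mm⁴.
Centroid: x̄ = ΣA·x / ΣA = 25.082 mm.
Transfer each piece to the vertical centroidal axis using Ī + A·d² with d = x − 25.082:
  vertical leg: d = -18.082 mm → contributes +384 495 mm⁴
  horizontal leg (remainder): d = 21.918 mm → contributes +779 293 mm⁴
Total I = 1 163 788 mm⁴.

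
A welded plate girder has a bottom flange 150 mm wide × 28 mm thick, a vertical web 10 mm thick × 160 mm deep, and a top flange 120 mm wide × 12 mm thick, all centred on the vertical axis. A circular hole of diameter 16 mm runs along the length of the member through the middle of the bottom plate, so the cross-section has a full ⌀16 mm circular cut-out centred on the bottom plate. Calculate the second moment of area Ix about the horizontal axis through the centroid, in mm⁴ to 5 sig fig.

Decompose the section into non-overlapping parts with the origin at the bottom-left of its bounding rectangle.
Bottom plate: 150 × 28, A = 4 200 mm², y = 14 mm, Ī = 274 400 mm⁴.
Web plate: 10 × 160, A = 1 600 mm², y = 108 mm, Ī = 3 413 333 mm⁴.
Top plate: 120 × 12, A = 1 440 mm², y = 194 mm, Ī = 17 280 mm⁴.
Hole (subtracted): ⌀16, A = 201.0619 mm², y = 14 mm, Ī = 3216.991 mm⁴.
Centroid: ȳ = ΣA·y / ΣA = 72.1906 mm.
Transfer each piece to the horizontal axis through the centroid using Ī + A·d² with d = y − 72.1906:
  bottom plate: d = -58.1906 mm → contributes +14 496 211 mm⁴
  web plate: d = 35.8094 mm → contributes +5 465 035 mm⁴
  top plate: d = 121.8094 mm → contributes +21 383 325 mm⁴
  hole: d = -58.1906 mm → contributes −684041.9 mm⁴
Total I = 40 660 528 mm⁴.

Ix ≈ 4.0661 × 10⁷ mm⁴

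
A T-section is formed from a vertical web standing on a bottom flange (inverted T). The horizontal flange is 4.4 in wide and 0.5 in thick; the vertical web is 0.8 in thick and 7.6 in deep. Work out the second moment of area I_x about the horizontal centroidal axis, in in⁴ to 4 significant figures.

I_x ≈ 55.81 in⁴

Split into non-overlapping primitives; take the origin at the lower-left of the bounding box.
Flange: 4.4 × 0.5, A = 2.2 in², y = 0.25 in, Ī = 0.0458333 in⁴.
Web: 0.8 × 7.6, A = 6.08 in², y = 4.3 in, Ī = 29.2651 in⁴.
Centroid: ȳ = ΣA·y / ΣA = 3.22391 in.
Transfer each piece to the horizontal centroidal axis using Ī + A·d² with d = y − 3.22391:
  flange: d = -2.97391 in → contributes +19.503 in⁴
  web: d = 1.07609 in → contributes +36.3055 in⁴
Total I = 55.8085 in⁴.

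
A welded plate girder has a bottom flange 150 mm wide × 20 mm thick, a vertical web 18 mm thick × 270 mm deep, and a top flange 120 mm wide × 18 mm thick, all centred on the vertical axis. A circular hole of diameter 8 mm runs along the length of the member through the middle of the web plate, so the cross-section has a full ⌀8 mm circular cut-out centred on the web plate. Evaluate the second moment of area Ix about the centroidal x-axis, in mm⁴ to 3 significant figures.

Ix ≈ 1.36 × 10⁸ mm⁴

Break the section into simple shapes (no overlaps), measuring from the bottom-left corner of the bounding box.
Bottom plate: 150 × 20, A = 3 000 mm², y = 10 mm, Ī = 100 000 mm⁴.
Web plate: 18 × 270, A = 4 860 mm², y = 155 mm, Ī = 29 524 500 mm⁴.
Top plate: 120 × 18, A = 2 160 mm², y = 299 mm, Ī = 58 320 mm⁴.
Hole (subtracted): ⌀8, A = 50.265 mm², y = 155 mm, Ī = 201.06 mm⁴.
Centroid: ȳ = ΣA·y / ΣA = 142.57 mm.
Transfer each piece to the centroidal x-axis using Ī + A·d² with d = y − 142.57:
  bottom plate: d = -132.57 mm → contributes +52 821 527 mm⁴
  web plate: d = 12.434 mm → contributes +30 275 833 mm⁴
  top plate: d = 156.43 mm → contributes +52 916 719 mm⁴
  hole: d = 12.434 mm → contributes −7971.9 mm⁴
Total I = 136 006 106 mm⁴.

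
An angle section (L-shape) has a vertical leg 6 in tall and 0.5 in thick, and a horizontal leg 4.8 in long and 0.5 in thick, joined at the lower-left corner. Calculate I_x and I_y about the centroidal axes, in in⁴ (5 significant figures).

I_x ≈ 18.516 in⁴, I_y ≈ 10.589 in⁴

Treat the section as a set of non-overlapping primitives; coordinates are from the bounding-box lower-left.
Vertical leg: 0.5 × 6, A = 3 in², y = 3 in, Ī = 9 in⁴.
Horizontal leg (remainder): 4.3 × 0.5, A = 2.15 in², y = 0.25 in, Ī = 0.04479167 in⁴.
Centroid: ȳ = ΣA·y / ΣA = 1.851942 in.
Transfer each piece to the centroidal x-axis using Ī + A·d² with d = y − 1.851942:
  vertical leg: d = 1.148058 in → contributes +12.95411 in⁴
  horizontal leg (remainder): d = -1.601942 in → contributes +5.562159 in⁴
Total I = 18.51627 in⁴.
For the y-axis: x̄ = 1.251942 in.
Repeating about the centroidal y-axis gives I_y = 10.58927 in⁴.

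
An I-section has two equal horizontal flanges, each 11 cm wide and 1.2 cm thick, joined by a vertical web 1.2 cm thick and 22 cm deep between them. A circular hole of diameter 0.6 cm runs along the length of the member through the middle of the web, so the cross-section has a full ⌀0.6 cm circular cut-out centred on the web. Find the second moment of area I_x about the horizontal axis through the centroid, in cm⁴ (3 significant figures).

I_x ≈ 4620 cm⁴

Break the section into simple shapes (no overlaps), measuring from the bottom-left corner of the bounding box.
Bottom flange: 11 × 1.2, A = 13.2 cm², y = 0.6 cm, Ī = 1.584 cm⁴.
Web: 1.2 × 22, A = 26.4 cm², y = 12.2 cm, Ī = 1064.8 cm⁴.
Top flange: 11 × 1.2, A = 13.2 cm², y = 23.8 cm, Ī = 1.584 cm⁴.
Hole (subtracted): ⌀0.6, A = 0.28274 cm², y = 12.2 cm, Ī = 0.0063617 cm⁴.
By symmetry the centroid is at mid-height, ȳ = 12.2 cm.
Transfer each piece to the horizontal axis through the centroid using Ī + A·d² with d = y − 12.2:
  bottom flange: d = -11.6 cm → contributes +1777.8 cm⁴
  web: d = 0 cm → contributes +1064.8 cm⁴
  top flange: d = 11.6 cm → contributes +1777.8 cm⁴
  hole: d = 0 cm → contributes −0.0063617 cm⁴
Total I = 4620.3 cm⁴.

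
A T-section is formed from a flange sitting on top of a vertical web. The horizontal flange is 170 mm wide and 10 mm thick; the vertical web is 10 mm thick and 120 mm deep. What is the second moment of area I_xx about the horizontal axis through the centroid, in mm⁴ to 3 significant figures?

Split into non-overlapping primitives; take the origin at the lower-left of the bounding box.
Flange: 170 × 10, A = 1 700 mm², y = 125 mm, Ī = 14 167 mm⁴.
Web: 10 × 120, A = 1 200 mm², y = 60 mm, Ī = 1 440 000 mm⁴.
Centroid: ȳ = ΣA·y / ΣA = 98.103 mm.
Transfer each piece to the horizontal axis through the centroid using Ī + A·d² with d = y − 98.103:
  flange: d = 26.897 mm → contributes +1 243 988 mm⁴
  web: d = -38.103 mm → contributes +3 182 247 mm⁴
Total I = 4 426 236 mm⁴.

I_xx ≈ 4.43 × 10⁶ mm⁴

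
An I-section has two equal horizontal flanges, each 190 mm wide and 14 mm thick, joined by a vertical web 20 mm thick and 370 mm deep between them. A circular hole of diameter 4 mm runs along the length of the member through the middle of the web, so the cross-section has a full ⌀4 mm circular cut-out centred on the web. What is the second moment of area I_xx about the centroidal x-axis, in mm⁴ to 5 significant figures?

I_xx ≈ 2.8063 × 10⁸ mm⁴

Treat the section as a set of non-overlapping primitives; coordinates are from the bounding-box lower-left.
Bottom flange: 190 × 14, A = 2 660 mm², y = 7 mm, Ī = 43446.67 mm⁴.
Web: 20 × 370, A = 7 400 mm², y = 199 mm, Ī = 84 421 667 mm⁴.
Top flange: 190 × 14, A = 2 660 mm², y = 391 mm, Ī = 43446.67 mm⁴.
Hole (subtracted): ⌀4, A = 12.56637 mm², y = 199 mm, Ī = 12.56637 mm⁴.
By symmetry the centroid is at mid-height, ȳ = 199 mm.
Transfer each piece to the centroidal x-axis using Ī + A·d² with d = y − 199:
  bottom flange: d = -192 mm → contributes +98 101 687 mm⁴
  web: d = 0 mm → contributes +84 421 667 mm⁴
  top flange: d = 192 mm → contributes +98 101 687 mm⁴
  hole: d = 0 mm → contributes −12.56637 mm⁴
Total I = 280 625 027 mm⁴.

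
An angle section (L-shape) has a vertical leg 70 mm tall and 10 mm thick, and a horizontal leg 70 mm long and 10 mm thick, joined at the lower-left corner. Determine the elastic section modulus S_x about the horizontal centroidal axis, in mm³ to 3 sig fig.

Decompose the section into non-overlapping parts with the origin at the bottom-left of its bounding rectangle.
Vertical leg: 10 × 70, A = 700 mm², y = 35 mm, Ī = 285 833 mm⁴.
Horizontal leg (remainder): 60 × 10, A = 600 mm², y = 5 mm, Ī = 5 000 mm⁴.
Centroid: ȳ = ΣA·y / ΣA = 21.154 mm.
Transfer each piece to the horizontal centroidal axis using Ī + A·d² with d = y − 21.154:
  vertical leg: d = 13.846 mm → contributes +420 035 mm⁴
  horizontal leg (remainder): d = -16.154 mm → contributes +161 568 mm⁴
Total I = 581 603 mm⁴.
Extreme fibre distance c = 48.846 mm; S = I/c = 11 907 mm³.

S_x ≈ 1.19 × 10⁴ mm³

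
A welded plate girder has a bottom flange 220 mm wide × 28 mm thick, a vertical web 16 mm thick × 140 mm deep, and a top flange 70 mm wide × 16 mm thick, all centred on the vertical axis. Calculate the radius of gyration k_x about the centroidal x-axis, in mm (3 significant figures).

k_x ≈ 60.6 mm

Split into non-overlapping primitives; take the origin at the lower-left of the bounding box.
Bottom plate: 220 × 28, A = 6 160 mm², y = 14 mm, Ī = 402 453 mm⁴.
Web plate: 16 × 140, A = 2 240 mm², y = 98 mm, Ī = 3 658 667 mm⁴.
Top plate: 70 × 16, A = 1 120 mm², y = 176 mm, Ī = 23 893 mm⁴.
Centroid: ȳ = ΣA·y / ΣA = 52.824 mm.
Transfer each piece to the centroidal x-axis using Ī + A·d² with d = y − 52.824:
  bottom plate: d = -38.824 mm → contributes +9 687 215 mm⁴
  web plate: d = 45.176 mm → contributes +8 230 313 mm⁴
  top plate: d = 123.18 mm → contributes +17 017 029 mm⁴
Total I = 34 934 557 mm⁴.
Radius of gyration: k = √(I/A) = √(34 934 557 / 9 520) = 60.577 mm.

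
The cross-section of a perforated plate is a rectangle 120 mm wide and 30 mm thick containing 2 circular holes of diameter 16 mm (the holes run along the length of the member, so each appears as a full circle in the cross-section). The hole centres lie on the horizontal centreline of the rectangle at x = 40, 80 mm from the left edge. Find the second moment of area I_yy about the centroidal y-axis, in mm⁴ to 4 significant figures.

I_yy ≈ 4.153 × 10⁶ mm⁴

Decompose the section into non-overlapping parts with the origin at the bottom-left of its bounding rectangle.
Plate: 120 × 30, A = 3 600 mm², x = 60 mm, Ī = 4 320 000 mm⁴.
Hole 1 (subtracted): ⌀16, A = 201.062 mm², x = 40 mm, Ī = 3216.99 mm⁴.
Hole 2 (subtracted): ⌀16, A = 201.062 mm², x = 80 mm, Ī = 3216.99 mm⁴.
By symmetry the centroid is at mid-width, x̄ = 60 mm.
Transfer each piece to the centroidal y-axis using Ī + A·d² with d = x − 60:
  plate: d = 0 mm → contributes +4 320 000 mm⁴
  hole 1: d = -20 mm → contributes −83641.8 mm⁴
  hole 2: d = 20 mm → contributes −83641.8 mm⁴
Total I = 4 152 716 mm⁴.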